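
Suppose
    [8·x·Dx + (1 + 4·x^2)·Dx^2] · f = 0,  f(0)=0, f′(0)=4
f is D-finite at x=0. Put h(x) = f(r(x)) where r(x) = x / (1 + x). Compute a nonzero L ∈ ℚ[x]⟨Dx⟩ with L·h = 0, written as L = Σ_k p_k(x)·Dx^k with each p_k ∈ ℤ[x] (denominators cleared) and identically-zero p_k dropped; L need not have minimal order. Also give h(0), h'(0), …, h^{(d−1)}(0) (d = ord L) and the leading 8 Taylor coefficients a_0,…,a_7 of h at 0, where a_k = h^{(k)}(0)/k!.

f: a_k = 0, 4, 0, -16/3, 0, 64/5, 0, -256/7, …
L₀ from L_f via x↦r, Dx↦r'^{-1}Dx.
L = (2 + 10·x)·Dx + (1 + 2·x + 5·x^2)·Dx^2  (order 2).
h: a_k = 0, 4, -4, -4/3, 12, -76/5, -44/3, 556/7, …
ICs: h(0) = 0, h′(0) = 4.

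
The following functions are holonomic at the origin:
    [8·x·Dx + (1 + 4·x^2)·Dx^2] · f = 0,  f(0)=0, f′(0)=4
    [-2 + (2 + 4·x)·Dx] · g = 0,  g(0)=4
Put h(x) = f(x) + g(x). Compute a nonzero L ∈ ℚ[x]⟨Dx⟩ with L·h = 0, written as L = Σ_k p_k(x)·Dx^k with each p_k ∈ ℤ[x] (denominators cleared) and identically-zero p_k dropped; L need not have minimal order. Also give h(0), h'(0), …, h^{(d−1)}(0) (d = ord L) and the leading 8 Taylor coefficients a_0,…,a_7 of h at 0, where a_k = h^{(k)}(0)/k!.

L = (-8 - 40·x + 96·x^2 + 96·x^3)·Dx + (-11 - 32·x + 40·x^2 + 384·x^3 + 336·x^4)·Dx^2 + (-1 + 6·x + 24·x^2 + 48·x^3 + 112·x^4 + 96·x^5)·Dx^3  (order 3).
h: a_k = 4, 8, -2, -10/3, -5/2, 163/10, -21/4, -793/28, …
ICs: h(0) = 4, h′(0) = 8, h′′(0) = -4.

f: a_k = 0, 4, 0, -16/3, 0, 64/5, 0, -256/7, …
g: a_k = 4, 4, -2, 2, -5/2, 7/2, -21/4, 33/4, …
Weyl lclm of L_f,L_g ⇒ L₀ (ord ≤ 3).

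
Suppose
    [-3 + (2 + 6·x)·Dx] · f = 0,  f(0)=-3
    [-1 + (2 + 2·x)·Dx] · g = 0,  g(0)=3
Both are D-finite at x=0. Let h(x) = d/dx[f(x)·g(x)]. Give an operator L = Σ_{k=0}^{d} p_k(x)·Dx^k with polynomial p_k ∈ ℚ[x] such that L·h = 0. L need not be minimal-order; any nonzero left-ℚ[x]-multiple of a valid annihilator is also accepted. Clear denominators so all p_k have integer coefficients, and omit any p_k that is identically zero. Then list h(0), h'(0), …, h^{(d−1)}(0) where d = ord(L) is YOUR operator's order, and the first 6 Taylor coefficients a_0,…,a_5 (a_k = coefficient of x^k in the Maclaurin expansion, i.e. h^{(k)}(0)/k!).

L = -1 + (-2 - 11·x - 18·x^2 - 9·x^3)·Dx  (order 1).
h: a_k = -18, 9, -27, 153/2, -855/4, 4779/8, …
ICs: h(0) = -18.

f: a_k = -3, -9/2, 27/8, -81/16, 1215/128, -5103/256, …
g: a_k = 3, 3/2, -3/8, 3/16, -15/128, 21/256, …
h₀=f·g: eliminate ⇒ L₀, order ≤ 1·1.
Differentiate: ansatz ord ≤ ord L₀ ⇒ L.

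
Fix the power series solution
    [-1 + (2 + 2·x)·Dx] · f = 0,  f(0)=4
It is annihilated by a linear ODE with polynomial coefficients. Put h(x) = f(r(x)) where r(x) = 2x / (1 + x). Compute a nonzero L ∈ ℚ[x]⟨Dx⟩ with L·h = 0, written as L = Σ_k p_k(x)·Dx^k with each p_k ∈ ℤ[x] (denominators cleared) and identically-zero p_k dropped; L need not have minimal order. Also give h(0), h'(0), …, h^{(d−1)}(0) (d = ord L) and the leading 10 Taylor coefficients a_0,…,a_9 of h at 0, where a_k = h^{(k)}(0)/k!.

f: a_k = 4, 2, -1/2, 1/4, -5/32, 7/64, -21/256, 33/512, -429/8192, 715/16384, …
f∘r: x↦r, Dx↦Dx/r' in L_f ⇒ L₀.
L = -1 + (1 + 4·x + 3·x^2)·Dx  (order 1).
h: a_k = 4, 4, -6, 10, -37/2, 75/2, -327/4, 753/4, -14445/32, 35699/32, …
ICs: h(0) = 4.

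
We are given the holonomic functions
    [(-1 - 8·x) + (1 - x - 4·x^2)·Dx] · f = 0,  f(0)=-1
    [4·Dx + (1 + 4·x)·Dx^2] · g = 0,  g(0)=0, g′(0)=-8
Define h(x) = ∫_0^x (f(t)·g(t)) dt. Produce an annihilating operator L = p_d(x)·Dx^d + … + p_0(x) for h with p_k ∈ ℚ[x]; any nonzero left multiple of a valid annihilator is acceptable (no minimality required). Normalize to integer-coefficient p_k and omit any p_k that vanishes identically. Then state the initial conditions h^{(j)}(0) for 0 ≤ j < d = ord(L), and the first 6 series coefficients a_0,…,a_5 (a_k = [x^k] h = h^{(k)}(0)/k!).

f: a_k = -1, -1, -5, -9, -29, -65, …
g: a_k = 0, -8, 16, -128/3, 128, -2048/5, …
Product ⇒ symmetric product L₀, ord ≤ 2.
h=∫h₀ ⇒ L = L₀·Dx.
L = (12 + 64·x)·Dx + (-2 + 28·x + 80·x^2)·Dx^2 + (-1 - 3·x + 8·x^2 + 16·x^3)·Dx^3  (order 3).
h: a_k = 0, 0, 4, -8/3, 50/3, -56/3, …
ICs: h(0) = 0, h′(0) = 0, h′′(0) = 8.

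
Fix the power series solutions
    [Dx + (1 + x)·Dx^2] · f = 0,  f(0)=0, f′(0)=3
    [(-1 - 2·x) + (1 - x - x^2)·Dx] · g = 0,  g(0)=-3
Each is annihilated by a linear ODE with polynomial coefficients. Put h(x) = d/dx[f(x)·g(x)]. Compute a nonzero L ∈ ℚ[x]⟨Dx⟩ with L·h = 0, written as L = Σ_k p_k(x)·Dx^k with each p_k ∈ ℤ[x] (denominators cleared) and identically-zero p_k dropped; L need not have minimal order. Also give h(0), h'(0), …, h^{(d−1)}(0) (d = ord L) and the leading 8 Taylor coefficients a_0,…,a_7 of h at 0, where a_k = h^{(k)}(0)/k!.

L = (26 + 54·x + 36·x^2) + (7 + 37·x + 60·x^2 + 28·x^3)·Dx + (-3 - 4·x + 6·x^2 + 11·x^3 + 4·x^4)·Dx^2  (order 2).
h: a_k = -9, -9, -99/2, -75, -741/4, -1629/5, -12969/20, -40827/35, …
ICs: h(0) = -9, h′(0) = -9.

f: a_k = 0, 3, -3/2, 1, -3/4, 3/5, -1/2, 3/7, …
g: a_k = -3, -3, -6, -9, -15, -24, -39, -63, …
f·g: L₀ = L_f ⊗_s L_g, ord ≤ 2·1.
h=h₀': d/dx-closure on L₀ ⇒ L.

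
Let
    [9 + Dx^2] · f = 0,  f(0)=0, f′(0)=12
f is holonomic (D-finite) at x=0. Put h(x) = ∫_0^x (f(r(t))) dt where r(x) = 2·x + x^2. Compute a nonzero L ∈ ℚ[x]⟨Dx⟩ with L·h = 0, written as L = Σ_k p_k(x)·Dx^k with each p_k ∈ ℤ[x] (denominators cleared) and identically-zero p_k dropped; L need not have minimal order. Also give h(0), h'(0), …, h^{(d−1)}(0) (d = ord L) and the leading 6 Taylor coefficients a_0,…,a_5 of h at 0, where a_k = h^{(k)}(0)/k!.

L = (36 + 108·x + 108·x^2 + 36·x^3)·Dx - Dx^2 + (1 + x)·Dx^3  (order 3).
h: a_k = 0, 0, 12, 4, -36, -216/5, …
ICs: h(0) = 0, h′(0) = 0, h′′(0) = 24.

f: a_k = 0, 12, 0, -18, 0, 81/10, …
Substitute x→r, Dx→(1/r')Dx; clear ⇒ L₀.
h=∫h₀ ⇒ L = L₀·Dx.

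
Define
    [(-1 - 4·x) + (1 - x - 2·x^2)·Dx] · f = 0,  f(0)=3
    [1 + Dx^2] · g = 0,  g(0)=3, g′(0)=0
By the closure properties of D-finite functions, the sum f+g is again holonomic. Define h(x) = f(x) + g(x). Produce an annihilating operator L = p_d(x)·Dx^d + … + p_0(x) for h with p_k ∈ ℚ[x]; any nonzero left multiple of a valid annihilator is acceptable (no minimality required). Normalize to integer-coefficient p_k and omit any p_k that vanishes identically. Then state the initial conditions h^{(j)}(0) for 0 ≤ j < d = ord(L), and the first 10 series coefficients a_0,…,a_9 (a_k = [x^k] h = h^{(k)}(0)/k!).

L = (31 + 146·x + 133·x^2 + 184·x^3 + 20·x^4 + 16·x^5) + (-7 - 3·x + 3·x^2 + 37·x^3 + 42·x^4 + 12·x^5 + 8·x^6)·Dx + (31 + 146·x + 133·x^2 + 184·x^3 + 20·x^4 + 16·x^5)·Dx^2 + (-7 - 3·x + 3·x^2 + 37·x^3 + 42·x^4 + 12·x^5 + 8·x^6)·Dx^3  (order 3).
h: a_k = 6, 3, 15/2, 15, 265/8, 63, 30959/240, 255, 6894721/13440, 1023, …
ICs: h(0) = 6, h′(0) = 3, h′′(0) = 15.

f: a_k = 3, 3, 9, 15, 33, 63, 129, 255, 513, 1023, …
g: a_k = 3, 0, -3/2, 0, 1/8, 0, -1/240, 0, 1/13440, 0, …
f+g: L₀ = lclm(L_f,L_g), ord ≤ 1+2.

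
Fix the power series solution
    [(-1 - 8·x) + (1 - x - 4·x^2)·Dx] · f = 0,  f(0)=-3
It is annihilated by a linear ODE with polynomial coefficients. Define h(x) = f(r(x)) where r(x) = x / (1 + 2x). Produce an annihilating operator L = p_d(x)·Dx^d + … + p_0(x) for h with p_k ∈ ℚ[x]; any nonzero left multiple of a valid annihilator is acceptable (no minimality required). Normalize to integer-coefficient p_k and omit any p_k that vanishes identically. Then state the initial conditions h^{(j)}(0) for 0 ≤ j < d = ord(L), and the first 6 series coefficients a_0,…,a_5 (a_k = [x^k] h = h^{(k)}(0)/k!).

L = (1 + 10·x) + (-1 - 5·x - 4·x^2 + 4·x^3)·Dx  (order 1).
h: a_k = -3, -3, -9, 21, -81, 285, …
ICs: h(0) = -3.

f: a_k = -3, -3, -15, -27, -87, -195, …
L₀ from L_f via x↦r, Dx↦r'^{-1}Dx.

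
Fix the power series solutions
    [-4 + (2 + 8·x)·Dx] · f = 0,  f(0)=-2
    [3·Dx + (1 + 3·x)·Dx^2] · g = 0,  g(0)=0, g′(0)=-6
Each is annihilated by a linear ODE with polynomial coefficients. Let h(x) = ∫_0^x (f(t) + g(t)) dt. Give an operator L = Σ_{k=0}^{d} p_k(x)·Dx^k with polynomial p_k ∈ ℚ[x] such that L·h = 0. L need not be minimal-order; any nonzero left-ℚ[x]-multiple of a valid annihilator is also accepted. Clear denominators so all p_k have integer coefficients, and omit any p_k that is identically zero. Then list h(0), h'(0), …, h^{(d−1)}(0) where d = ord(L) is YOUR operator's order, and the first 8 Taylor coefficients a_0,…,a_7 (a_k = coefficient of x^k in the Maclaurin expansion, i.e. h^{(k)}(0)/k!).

L = 36·x·Dx^2 + (6 + 72·x + 180·x^2)·Dx^3 + (1 + 13·x + 54·x^2 + 72·x^3)·Dx^4  (order 4).
h: a_k = 0, -2, -5, 13/3, -13/2, 121/10, -383/15, 411/7, …
ICs: h(0) = 0, h′(0) = -2, h′′(0) = -10, h′′′(0) = 26.

f: a_k = -2, -4, 4, -8, 20, -56, 168, -528, …
g: a_k = 0, -6, 9, -18, 81/2, -486/5, 243, -4374/7, …
f+g: L₀ = lclm(L_f,L_g), ord ≤ 1+2.
Integrate: L := L₀·Dx.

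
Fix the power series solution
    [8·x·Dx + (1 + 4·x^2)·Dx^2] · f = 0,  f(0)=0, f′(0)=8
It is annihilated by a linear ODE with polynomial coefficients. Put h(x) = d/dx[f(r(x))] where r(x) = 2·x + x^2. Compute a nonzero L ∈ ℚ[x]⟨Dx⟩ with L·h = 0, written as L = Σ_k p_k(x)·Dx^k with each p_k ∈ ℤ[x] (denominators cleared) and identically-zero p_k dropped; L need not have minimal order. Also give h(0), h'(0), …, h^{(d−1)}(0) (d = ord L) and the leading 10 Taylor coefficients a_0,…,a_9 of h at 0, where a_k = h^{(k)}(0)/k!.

f: a_k = 0, 8, 0, -32/3, 0, 128/5, 0, -512/7, 0, 2048/9, …
h₀=f(r): pull back L_f along r ⇒ L₀.
h=h₀': d/dx-closure on L₀ ⇒ L.
L = (-1 + 32·x + 64·x^2 + 48·x^3 + 12·x^4) + (1 + x + 16·x^2 + 32·x^3 + 20·x^4 + 4·x^5)·Dx  (order 1).
h: a_k = 16, 16, -256, -512, 3776, 12224, -51200, -253952, 608512, 4833536, …
ICs: h(0) = 16.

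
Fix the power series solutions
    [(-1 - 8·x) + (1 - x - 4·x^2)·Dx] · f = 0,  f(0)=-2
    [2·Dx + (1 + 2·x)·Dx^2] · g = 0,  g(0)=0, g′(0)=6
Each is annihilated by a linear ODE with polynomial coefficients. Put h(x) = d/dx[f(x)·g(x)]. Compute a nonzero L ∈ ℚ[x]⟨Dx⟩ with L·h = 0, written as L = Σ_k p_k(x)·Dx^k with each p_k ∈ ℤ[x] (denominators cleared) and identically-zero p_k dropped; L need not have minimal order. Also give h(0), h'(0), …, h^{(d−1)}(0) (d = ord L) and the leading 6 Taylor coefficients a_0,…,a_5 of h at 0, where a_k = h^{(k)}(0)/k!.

f: a_k = -2, -2, -10, -18, -58, -130, …
g: a_k = 0, 6, -6, 8, -12, 96/5, …
h₀=f·g: eliminate ⇒ L₀, order ≤ 1·2.
h=h₀': d/dx-closure on L₀ ⇒ L.
L = (160 + 720·x + 1152·x^2) + (11 + 170·x + 768·x^2 + 896·x^3)·Dx + (-5 - 21·x + 14·x^2 + 136·x^3 + 128·x^4)·Dx^2  (order 2).
h: a_k = -12, 0, -192, -160, -1672, -12912/5, …
ICs: h(0) = -12, h′(0) = 0.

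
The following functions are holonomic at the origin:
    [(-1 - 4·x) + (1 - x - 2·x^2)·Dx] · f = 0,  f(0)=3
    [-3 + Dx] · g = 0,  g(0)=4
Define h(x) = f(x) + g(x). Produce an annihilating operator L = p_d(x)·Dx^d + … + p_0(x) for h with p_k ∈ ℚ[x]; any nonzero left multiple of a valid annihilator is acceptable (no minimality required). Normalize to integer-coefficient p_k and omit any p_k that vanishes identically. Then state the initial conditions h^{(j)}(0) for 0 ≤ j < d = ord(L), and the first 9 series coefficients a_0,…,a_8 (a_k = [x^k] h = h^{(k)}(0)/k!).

f: a_k = 3, 3, 9, 15, 33, 63, 129, 255, 513, …
g: a_k = 4, 12, 18, 18, 27/2, 81/10, 81/20, 243/140, 729/1120, …
Weyl lclm of L_f,L_g ⇒ L₀ (ord ≤ 2).
L = (-9 - 9·x - 126·x^2 - 72·x^3) + (-3 + 30·x + 51·x^2 - 36·x^3 - 36·x^4)·Dx + (2 - 9·x - 3·x^2 + 20·x^3 + 12·x^4)·Dx^2  (order 2).
h: a_k = 7, 15, 27, 33, 93/2, 711/10, 2661/20, 35943/140, 575289/1120, …
ICs: h(0) = 7, h′(0) = 15.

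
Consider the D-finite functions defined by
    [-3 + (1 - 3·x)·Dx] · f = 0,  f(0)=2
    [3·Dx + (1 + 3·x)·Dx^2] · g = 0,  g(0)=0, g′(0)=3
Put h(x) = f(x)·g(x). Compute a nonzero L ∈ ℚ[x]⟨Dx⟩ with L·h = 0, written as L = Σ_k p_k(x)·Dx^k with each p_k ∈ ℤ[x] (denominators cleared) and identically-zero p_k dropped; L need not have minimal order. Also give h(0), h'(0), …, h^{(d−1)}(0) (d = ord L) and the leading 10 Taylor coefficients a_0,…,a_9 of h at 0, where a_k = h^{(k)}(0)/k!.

f: a_k = 2, 6, 18, 54, 162, 486, 1458, 4374, 13122, 39366, …
g: a_k = 0, 3, -9/2, 9, -81/4, 243/5, -243/2, 2187/7, -6561/8, 2187, …
L₀ := L_f ⊗_s L_g (sym. prod.), ord ≤ 2.
L = 9 + (3 + 27·x)·Dx + (-1 + 9·x^2)·Dx^2  (order 2).
h: a_k = 0, 6, 9, 45, 189/2, 3807/10, 8991/10, 232551/70, 1165671/140, 4109373/140, …
ICs: h(0) = 0, h′(0) = 6.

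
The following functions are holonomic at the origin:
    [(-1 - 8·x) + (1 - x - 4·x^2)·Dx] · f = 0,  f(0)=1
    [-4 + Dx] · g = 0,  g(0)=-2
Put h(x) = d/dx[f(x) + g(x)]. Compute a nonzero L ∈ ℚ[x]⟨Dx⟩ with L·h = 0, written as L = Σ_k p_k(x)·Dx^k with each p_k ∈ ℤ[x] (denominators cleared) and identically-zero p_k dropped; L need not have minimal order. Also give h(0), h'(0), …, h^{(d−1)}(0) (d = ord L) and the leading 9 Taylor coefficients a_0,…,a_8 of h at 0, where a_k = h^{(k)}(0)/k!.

L = (28 + 848·x + 896·x^2 + 4608·x^3 + 3072·x^4) + (-19 - 192·x - 472·x^2 - 1152·x^3 + 640·x^4 + 1024·x^5)·Dx + (3 - 5·x + 62·x^2 - 352·x^4 - 256·x^5)·Dx^2  (order 2).
h: a_k = -7, -22, -37, 92/3, 719/3, 15266/15, 136867/45, 2927608/315, 8299619/315, …
ICs: h(0) = -7, h′(0) = -22.

f: a_k = 1, 1, 5, 9, 29, 65, 181, 441, 1165, …
g: a_k = -2, -8, -16, -64/3, -64/3, -256/15, -512/45, -2048/315, -1024/315, …
Sum ⇒ L₀ = lclm(L_f,L_g) in ℚ(x)⟨Dx⟩.
h₀' ⇒ L via d/dx closure of L₀.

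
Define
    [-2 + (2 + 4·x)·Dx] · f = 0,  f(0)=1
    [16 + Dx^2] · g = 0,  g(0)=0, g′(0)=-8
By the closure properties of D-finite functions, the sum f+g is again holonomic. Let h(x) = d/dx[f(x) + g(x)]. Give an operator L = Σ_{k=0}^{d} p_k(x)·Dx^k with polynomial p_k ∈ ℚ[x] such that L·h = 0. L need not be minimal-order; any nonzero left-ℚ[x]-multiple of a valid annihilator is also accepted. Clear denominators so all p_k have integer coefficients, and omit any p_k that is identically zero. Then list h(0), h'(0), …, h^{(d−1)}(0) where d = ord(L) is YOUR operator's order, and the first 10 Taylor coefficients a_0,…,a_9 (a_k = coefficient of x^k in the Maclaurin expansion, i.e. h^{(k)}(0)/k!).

f: a_k = 1, 1, -1/2, 1/2, -5/8, 7/8, -21/16, 33/16, -429/128, 715/128, …
g: a_k = 0, -8, 0, 64/3, 0, -256/15, 0, 2048/315, 0, -4096/2835, …
Weyl lclm of L_f,L_g ⇒ L₀ (ord ≤ 3).
h₀' ⇒ L via d/dx closure of L₀.
L = (-496 - 1024·x - 1024·x^2) + (-304 - 1632·x - 3072·x^2 - 2048·x^3)·Dx + (-31 - 64·x - 64·x^2)·Dx^2 + (-19 - 102·x - 192·x^2 - 128·x^3)·Dx^3  (order 3).
h: a_k = -7, -1, 131/2, -5/2, -1943/24, -63/8, 43163/720, -429/16, 1502737/40320, -12155/128, …
ICs: h(0) = -7, h′(0) = -1, h′′(0) = 131.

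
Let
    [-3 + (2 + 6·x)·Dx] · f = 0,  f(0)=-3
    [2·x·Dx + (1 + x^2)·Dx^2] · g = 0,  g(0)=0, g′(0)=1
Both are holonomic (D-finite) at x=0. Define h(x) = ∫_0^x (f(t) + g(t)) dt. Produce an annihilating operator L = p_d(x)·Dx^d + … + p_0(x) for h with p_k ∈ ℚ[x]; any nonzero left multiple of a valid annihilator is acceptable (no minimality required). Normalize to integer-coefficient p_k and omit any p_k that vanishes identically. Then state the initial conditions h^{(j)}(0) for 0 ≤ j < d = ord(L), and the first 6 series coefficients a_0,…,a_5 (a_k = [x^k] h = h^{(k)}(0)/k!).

f: a_k = -3, -9/2, 27/8, -81/16, 1215/128, -5103/256, …
g: a_k = 0, 1, 0, -1/3, 0, 1/5, …
h₀=f+g: left-lcm gives L₀, ord ≤ 3.
h=∫h₀ ⇒ L = L₀·Dx.
L = (-12 - 90·x + 36·x^2 + 54·x^3)·Dx^2 + (-35 - 48·x - 102·x^2 + 144·x^3 + 189·x^4)·Dx^3 + (-6 - 10·x + 36·x^2 + 44·x^3 + 42·x^4 + 54·x^5)·Dx^4  (order 4).
h: a_k = 0, -3, -7/4, 9/8, -259/192, 243/128, …
ICs: h(0) = 0, h′(0) = -3, h′′(0) = -7/2, h′′′(0) = 27/4.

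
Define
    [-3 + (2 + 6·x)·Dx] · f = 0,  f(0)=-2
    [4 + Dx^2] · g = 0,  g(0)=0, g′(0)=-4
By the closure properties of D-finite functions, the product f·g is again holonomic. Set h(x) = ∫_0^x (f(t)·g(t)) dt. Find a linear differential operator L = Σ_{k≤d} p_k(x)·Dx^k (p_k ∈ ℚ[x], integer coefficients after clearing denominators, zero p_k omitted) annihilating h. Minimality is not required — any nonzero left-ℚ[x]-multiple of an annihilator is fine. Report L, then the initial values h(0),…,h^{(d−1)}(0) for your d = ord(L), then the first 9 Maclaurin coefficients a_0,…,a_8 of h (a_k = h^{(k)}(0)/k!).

L = (43 + 96·x + 144·x^2)·Dx + (-12 - 36·x)·Dx^2 + (4 + 24·x + 36·x^2)·Dx^3  (order 3).
h: a_k = 0, 0, 4, 4, -43/12, 11/10, -4379/1440, 7321/1120, -838883/64512, …
ICs: h(0) = 0, h′(0) = 0, h′′(0) = 8.

f: a_k = -2, -3, 9/4, -27/8, 405/64, -1701/128, 15309/512, -72171/1024, 2814669/16384, …
g: a_k = 0, -4, 0, 8/3, 0, -8/15, 0, 16/315, 0, …
Sym-product of L_f,L_g gives L₀ (≤ ord 2).
h=∫h₀ ⇒ L = L₀·Dx.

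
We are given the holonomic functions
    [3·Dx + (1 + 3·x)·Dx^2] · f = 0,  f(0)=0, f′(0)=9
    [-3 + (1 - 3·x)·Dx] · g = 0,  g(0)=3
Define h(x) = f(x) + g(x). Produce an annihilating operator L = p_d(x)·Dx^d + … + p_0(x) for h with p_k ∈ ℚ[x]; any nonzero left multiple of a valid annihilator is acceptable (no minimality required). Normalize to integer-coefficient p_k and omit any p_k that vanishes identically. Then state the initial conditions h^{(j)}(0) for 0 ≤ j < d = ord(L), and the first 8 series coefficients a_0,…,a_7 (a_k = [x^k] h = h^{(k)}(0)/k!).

f: a_k = 0, 9, -27/2, 27, -243/4, 729/5, -729/2, 6561/7, …
g: a_k = 3, 9, 27, 81, 243, 729, 2187, 6561, …
h₀=f+g: left-lcm gives L₀, ord ≤ 3.
L = (-30 - 18·x)·Dx + (-4 - 48·x - 36·x^2)·Dx^2 + (1 + x - 9·x^2 - 9·x^3)·Dx^3  (order 3).
h: a_k = 3, 18, 27/2, 108, 729/4, 4374/5, 3645/2, 52488/7, …
ICs: h(0) = 3, h′(0) = 18, h′′(0) = 27.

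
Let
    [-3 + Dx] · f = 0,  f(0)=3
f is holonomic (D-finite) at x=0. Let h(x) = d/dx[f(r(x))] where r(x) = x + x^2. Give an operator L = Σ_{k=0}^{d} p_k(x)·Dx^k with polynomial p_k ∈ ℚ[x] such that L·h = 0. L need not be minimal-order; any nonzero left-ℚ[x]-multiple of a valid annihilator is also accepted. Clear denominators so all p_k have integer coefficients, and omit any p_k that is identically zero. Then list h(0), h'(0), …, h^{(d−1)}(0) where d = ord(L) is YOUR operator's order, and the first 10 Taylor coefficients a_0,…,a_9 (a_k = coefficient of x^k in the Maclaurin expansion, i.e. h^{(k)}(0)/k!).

f: a_k = 3, 9, 27/2, 27/2, 81/8, 243/40, 243/80, 729/560, 2187/4480, 729/4480, …
f∘r: x↦r, Dx↦Dx/r' in L_f ⇒ L₀.
Differentiate: ansatz ord ≤ ord L₀ ⇒ L.
L = (5 + 12·x + 12·x^2) + (-1 - 2·x)·Dx  (order 1).
h: a_k = 9, 45, 243/2, 513/2, 3483/8, 25839/40, 13527/16, 564651/560, 4940433/4480, 5034717/4480, …
ICs: h(0) = 9.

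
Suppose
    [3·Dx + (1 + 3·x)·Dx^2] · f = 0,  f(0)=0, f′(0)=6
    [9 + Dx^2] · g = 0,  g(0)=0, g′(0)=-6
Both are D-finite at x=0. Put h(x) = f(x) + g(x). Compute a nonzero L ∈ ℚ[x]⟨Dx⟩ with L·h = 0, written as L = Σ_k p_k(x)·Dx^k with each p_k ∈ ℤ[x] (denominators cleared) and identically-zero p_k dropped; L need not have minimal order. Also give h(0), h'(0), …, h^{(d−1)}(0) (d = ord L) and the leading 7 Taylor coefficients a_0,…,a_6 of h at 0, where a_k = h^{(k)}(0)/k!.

L = (63 + 54·x + 81·x^2)·Dx + (9 + 45·x + 81·x^2 + 81·x^3)·Dx^2 + (7 + 6·x + 9·x^2)·Dx^3 + (1 + 5·x + 9·x^2 + 9·x^3)·Dx^4  (order 4).
h: a_k = 0, 0, -9, 27, -81/2, 1863/20, -243, …
ICs: h(0) = 0, h′(0) = 0, h′′(0) = -18, h′′′(0) = 162.

f: a_k = 0, 6, -9, 18, -81/2, 486/5, -243, …
g: a_k = 0, -6, 0, 9, 0, -81/20, 0, …
L₀ := lclm(L_f,L_g); ord L₀ ≤ 2+2.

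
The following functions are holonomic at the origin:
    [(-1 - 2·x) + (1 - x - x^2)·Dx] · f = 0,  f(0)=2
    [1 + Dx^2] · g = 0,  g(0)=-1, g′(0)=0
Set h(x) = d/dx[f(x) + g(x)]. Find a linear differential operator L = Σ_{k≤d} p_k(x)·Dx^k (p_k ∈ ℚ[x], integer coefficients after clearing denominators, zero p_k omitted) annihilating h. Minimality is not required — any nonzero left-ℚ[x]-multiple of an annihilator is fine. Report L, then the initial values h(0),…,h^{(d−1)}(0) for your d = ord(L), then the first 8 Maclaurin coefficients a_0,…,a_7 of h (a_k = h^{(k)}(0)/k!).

L = (124 + 358·x + 470·x^2 + 230·x^3 + 130·x^4 + 18·x^5 + 6·x^6) + (-19 - 29·x + 36·x^2 + 55·x^3 + 50·x^4 + 27·x^5 + 7·x^6 + 2·x^7)·Dx + (124 + 358·x + 470·x^2 + 230·x^3 + 130·x^4 + 18·x^5 + 6·x^6)·Dx^2 + (-19 - 29·x + 36·x^2 + 55·x^3 + 50·x^4 + 27·x^5 + 7·x^6 + 2·x^7)·Dx^3  (order 3).
h: a_k = 2, 9, 18, 239/6, 80, 18721/120, 294, 2741759/5040, …
ICs: h(0) = 2, h′(0) = 9, h′′(0) = 36.

f: a_k = 2, 2, 4, 6, 10, 16, 26, 42, …
g: a_k = -1, 0, 1/2, 0, -1/24, 0, 1/720, 0, …
L₀ := lclm(L_f,L_g); ord L₀ ≤ 1+2.
Differentiate: ansatz ord ≤ ord L₀ ⇒ L.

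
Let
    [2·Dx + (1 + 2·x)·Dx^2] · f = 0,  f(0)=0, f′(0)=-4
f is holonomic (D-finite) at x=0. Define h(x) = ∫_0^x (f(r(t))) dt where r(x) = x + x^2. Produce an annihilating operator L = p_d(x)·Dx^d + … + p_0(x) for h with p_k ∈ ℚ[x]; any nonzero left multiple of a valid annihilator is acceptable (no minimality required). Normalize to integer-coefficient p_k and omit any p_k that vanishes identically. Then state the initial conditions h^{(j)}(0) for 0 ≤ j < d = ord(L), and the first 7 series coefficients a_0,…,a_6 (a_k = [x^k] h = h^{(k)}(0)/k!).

f: a_k = 0, -4, 4, -16/3, 8, -64/5, 64/3, …
f∘r: x↦r, Dx↦Dx/r' in L_f ⇒ L₀.
∫: right-multiply L₀ by Dx.
L = (4·x + 4·x^2)·Dx^2 + (1 + 4·x + 6·x^2 + 4·x^3)·Dx^3  (order 3).
h: a_k = 0, 0, -2, 0, 2/3, -4/5, 8/15, …
ICs: h(0) = 0, h′(0) = 0, h′′(0) = -4.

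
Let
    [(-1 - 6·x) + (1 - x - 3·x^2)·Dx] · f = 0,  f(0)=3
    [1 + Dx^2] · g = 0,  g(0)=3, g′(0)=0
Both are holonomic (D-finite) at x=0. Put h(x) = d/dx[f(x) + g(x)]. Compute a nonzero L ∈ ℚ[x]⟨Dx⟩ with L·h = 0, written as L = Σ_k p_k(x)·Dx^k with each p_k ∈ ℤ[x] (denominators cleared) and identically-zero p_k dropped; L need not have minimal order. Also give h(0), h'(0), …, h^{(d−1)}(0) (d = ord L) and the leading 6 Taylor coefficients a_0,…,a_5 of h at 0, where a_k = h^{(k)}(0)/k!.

L = (464 + 2522·x + 8618·x^2 + 6330·x^3 + 9630·x^4 + 486·x^5 + 486·x^6) + (-43 - 249·x + 114·x^2 + 559·x^3 + 1500·x^4 + 1863·x^5 + 189·x^6 + 162·x^7)·Dx + (464 + 2522·x + 8618·x^2 + 6330·x^3 + 9630·x^4 + 486·x^5 + 486·x^6)·Dx^2 + (-43 - 249·x + 114·x^2 + 559·x^3 + 1500·x^4 + 1863·x^5 + 189·x^6 + 162·x^7)·Dx^3  (order 3).
h: a_k = 3, 21, 63, 457/2, 600, 69839/40, …
ICs: h(0) = 3, h′(0) = 21, h′′(0) = 126.

f: a_k = 3, 3, 12, 21, 57, 120, …
g: a_k = 3, 0, -3/2, 0, 1/8, 0, …
Weyl lclm of L_f,L_g ⇒ L₀ (ord ≤ 3).
h=h₀': d/dx-closure on L₀ ⇒ L.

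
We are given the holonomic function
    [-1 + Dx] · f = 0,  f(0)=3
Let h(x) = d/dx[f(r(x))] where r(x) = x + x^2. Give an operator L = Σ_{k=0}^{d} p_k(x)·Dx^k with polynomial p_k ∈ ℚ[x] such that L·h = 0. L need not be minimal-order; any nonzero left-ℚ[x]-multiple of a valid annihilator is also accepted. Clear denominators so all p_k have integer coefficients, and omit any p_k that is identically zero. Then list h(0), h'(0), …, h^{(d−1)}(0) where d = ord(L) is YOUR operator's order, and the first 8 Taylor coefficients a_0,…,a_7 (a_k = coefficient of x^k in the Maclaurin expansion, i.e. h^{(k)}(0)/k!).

L = (3 + 4·x + 4·x^2) + (-1 - 2·x)·Dx  (order 1).
h: a_k = 3, 9, 21/2, 25/2, 81/8, 331/40, 1303/240, 1979/560, …
ICs: h(0) = 3.

f: a_k = 3, 3, 3/2, 1/2, 1/8, 1/40, 1/240, 1/1680, …
Substitute x→r, Dx→(1/r')Dx; clear ⇒ L₀.
h=h₀': d/dx-closure on L₀ ⇒ L.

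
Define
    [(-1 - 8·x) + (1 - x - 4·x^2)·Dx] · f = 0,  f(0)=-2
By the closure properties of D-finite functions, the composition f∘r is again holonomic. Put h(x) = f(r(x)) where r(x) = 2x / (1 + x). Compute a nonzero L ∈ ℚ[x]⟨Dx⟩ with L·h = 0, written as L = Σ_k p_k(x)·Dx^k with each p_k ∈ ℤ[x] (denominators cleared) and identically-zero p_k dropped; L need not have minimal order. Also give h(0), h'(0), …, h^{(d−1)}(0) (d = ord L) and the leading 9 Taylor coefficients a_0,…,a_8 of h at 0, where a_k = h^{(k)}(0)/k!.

f: a_k = -2, -2, -10, -18, -58, -130, -362, -882, -2330, …
Substitute x→r, Dx→(1/r')Dx; clear ⇒ L₀.
L = (2 + 34·x) + (-1 - x + 17·x^2 + 17·x^3)·Dx  (order 1).
h: a_k = -2, -4, -36, -68, -612, -1156, -10404, -19652, -176868, …
ICs: h(0) = -2.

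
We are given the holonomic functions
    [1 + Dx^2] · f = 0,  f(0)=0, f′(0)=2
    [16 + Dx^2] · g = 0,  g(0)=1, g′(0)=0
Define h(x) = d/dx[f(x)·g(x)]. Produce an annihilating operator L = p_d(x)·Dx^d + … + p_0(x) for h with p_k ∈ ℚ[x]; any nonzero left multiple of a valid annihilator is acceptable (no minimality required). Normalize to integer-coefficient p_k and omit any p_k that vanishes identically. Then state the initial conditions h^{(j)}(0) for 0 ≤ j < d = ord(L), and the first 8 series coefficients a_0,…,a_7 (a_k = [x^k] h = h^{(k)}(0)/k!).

L = 225 + 34·Dx^2 + Dx^4  (order 4).
h: a_k = 2, 0, -49, 0, 1441/12, 0, -37969/360, 0, …
ICs: h(0) = 2, h′(0) = 0, h′′(0) = -98, h′′′(0) = 0.

f: a_k = 0, 2, 0, -1/3, 0, 1/60, 0, -1/2520, …
g: a_k = 1, 0, -8, 0, 32/3, 0, -256/45, 0, …
f·g: L₀ = L_f ⊗_s L_g, ord ≤ 2·2.
h=h₀': d/dx-closure on L₀ ⇒ L.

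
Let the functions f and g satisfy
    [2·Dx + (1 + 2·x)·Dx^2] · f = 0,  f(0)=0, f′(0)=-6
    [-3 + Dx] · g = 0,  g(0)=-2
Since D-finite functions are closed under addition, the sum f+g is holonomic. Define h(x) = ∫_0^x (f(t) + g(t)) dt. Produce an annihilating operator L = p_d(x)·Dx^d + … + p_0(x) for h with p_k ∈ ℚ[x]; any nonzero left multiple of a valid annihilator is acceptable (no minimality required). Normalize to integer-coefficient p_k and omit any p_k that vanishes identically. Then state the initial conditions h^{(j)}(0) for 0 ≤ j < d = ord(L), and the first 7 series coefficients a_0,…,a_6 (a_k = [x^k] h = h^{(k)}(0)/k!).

f: a_k = 0, -6, 6, -8, 12, -96/5, 32, …
g: a_k = -2, -6, -9, -9, -27/4, -81/20, -81/40, …
Sum ⇒ L₀ = lclm(L_f,L_g) in ℚ(x)⟨Dx⟩.
h=∫₀ˣh₀: take L = L₀·Dx.
L = (-42 - 36·x)·Dx^2 + (-1 - 36·x - 36·x^2)·Dx^3 + (5 + 16·x + 12·x^2)·Dx^4  (order 4).
h: a_k = 0, -2, -6, -1, -17/4, 21/20, -31/8, …
ICs: h(0) = 0, h′(0) = -2, h′′(0) = -12, h′′′(0) = -6.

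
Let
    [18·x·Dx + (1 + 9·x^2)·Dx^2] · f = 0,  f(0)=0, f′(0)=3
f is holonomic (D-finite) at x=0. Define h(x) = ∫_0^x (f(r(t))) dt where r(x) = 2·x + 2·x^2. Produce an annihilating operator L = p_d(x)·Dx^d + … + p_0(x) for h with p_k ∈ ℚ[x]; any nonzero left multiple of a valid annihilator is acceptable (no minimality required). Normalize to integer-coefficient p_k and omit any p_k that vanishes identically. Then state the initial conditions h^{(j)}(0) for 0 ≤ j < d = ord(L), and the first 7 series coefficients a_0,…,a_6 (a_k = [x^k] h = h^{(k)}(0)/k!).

L = (-2 + 72·x + 288·x^2 + 432·x^3 + 216·x^4)·Dx^2 + (1 + 2·x + 36·x^2 + 144·x^3 + 180·x^4 + 72·x^5)·Dx^3  (order 3).
h: a_k = 0, 0, 3, 2, -18, -216/5, 1116/5, …
ICs: h(0) = 0, h′(0) = 0, h′′(0) = 6.

f: a_k = 0, 3, 0, -9, 0, 243/5, 0, …
L₀ from L_f via x↦r, Dx↦r'^{-1}Dx.
∫: right-multiply L₀ by Dx.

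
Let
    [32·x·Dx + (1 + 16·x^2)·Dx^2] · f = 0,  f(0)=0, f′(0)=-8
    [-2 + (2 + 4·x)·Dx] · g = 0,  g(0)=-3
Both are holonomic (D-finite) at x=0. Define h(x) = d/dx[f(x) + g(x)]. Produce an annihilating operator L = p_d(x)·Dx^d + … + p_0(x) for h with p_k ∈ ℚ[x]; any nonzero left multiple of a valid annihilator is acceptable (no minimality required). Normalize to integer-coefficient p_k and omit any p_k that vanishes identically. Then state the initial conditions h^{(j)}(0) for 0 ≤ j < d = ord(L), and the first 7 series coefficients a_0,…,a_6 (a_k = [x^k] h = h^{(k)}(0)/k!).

f: a_k = 0, -8, 0, 128/3, 0, -2048/5, 0, …
g: a_k = -3, -3, 3/2, -3/2, 15/8, -21/8, 63/16, …
h₀=f+g: left-lcm gives L₀, ord ≤ 3.
h₀' ⇒ L via d/dx closure of L₀.
L = (-32 - 160·x + 1536·x^2 + 1536·x^3) + (-35 - 128·x + 1312·x^2 + 6144·x^3 + 5376·x^4)·Dx + (-1 + 30·x + 96·x^2 + 576·x^3 + 1792·x^4 + 1536·x^5)·Dx^2  (order 2).
h: a_k = -11, 3, 247/2, 15/2, -16489/8, 189/8, 523595/16, …
ICs: h(0) = -11, h′(0) = 3.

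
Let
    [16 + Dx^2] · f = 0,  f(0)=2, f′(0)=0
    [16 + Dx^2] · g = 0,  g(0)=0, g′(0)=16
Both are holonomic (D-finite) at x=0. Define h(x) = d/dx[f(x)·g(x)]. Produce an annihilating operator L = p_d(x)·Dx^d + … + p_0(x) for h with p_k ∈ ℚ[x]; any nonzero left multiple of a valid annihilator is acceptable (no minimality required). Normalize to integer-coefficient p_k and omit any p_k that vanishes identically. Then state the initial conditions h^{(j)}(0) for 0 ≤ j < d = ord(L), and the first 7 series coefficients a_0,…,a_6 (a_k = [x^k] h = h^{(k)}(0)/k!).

f: a_k = 2, 0, -16, 0, 64/3, 0, -512/45, …
g: a_k = 0, 16, 0, -128/3, 0, 512/15, 0, …
Product ⇒ symmetric product L₀, ord ≤ 4.
h=h₀': d/dx-closure on L₀ ⇒ L.
L = 64 + Dx^2  (order 2).
h: a_k = 32, 0, -1024, 0, 16384/3, 0, -524288/45, …
ICs: h(0) = 32, h′(0) = 0.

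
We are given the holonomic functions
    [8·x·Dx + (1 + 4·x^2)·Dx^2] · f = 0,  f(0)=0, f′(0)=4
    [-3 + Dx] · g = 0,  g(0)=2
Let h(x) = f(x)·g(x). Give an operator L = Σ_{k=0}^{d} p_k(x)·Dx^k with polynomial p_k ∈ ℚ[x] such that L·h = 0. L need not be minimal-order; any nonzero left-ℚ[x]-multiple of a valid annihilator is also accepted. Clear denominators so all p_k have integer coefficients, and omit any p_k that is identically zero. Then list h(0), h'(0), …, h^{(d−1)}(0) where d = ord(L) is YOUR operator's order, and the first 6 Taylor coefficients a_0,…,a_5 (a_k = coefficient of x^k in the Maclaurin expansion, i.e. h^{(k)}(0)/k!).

f: a_k = 0, 4, 0, -16/3, 0, 64/5, …
g: a_k = 2, 6, 9, 9, 27/4, 81/20, …
h₀=f·g: eliminate ⇒ L₀, order ≤ 2·1.
L = (9 - 24·x + 36·x^2) + (-6 + 8·x - 24·x^2)·Dx + (1 + 4·x^2)·Dx^2  (order 2).
h: a_k = 0, 8, 24, 76/3, 4, 23/5, …
ICs: h(0) = 0, h′(0) = 8.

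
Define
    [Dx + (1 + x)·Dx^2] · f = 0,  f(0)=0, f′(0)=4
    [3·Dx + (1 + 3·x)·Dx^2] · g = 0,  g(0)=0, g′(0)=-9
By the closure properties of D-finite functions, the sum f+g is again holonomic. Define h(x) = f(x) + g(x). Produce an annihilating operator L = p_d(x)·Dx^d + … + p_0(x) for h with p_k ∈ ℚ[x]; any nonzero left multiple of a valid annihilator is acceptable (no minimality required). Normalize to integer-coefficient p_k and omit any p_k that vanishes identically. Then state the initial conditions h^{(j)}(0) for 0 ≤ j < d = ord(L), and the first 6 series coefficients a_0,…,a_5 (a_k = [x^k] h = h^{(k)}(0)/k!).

f: a_k = 0, 4, -2, 4/3, -1, 4/5, …
g: a_k = 0, -9, 27/2, -27, 243/4, -729/5, …
h₀=f+g: left-lcm gives L₀, ord ≤ 4.
L = 6·Dx + (8 + 12·x)·Dx^2 + (1 + 4·x + 3·x^2)·Dx^3  (order 3).
h: a_k = 0, -5, 23/2, -77/3, 239/4, -145, …
ICs: h(0) = 0, h′(0) = -5, h′′(0) = 23.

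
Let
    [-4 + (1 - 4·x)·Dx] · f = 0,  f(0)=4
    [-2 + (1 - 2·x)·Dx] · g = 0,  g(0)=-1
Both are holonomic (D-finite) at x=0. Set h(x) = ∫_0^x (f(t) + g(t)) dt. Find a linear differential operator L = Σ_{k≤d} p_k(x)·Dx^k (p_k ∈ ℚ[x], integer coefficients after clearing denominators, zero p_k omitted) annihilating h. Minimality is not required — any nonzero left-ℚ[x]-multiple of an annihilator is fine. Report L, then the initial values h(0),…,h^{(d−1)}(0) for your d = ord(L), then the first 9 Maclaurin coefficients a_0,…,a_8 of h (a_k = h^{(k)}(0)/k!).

L = -16·Dx + (12 - 32·x)·Dx^2 + (-1 + 6·x - 8·x^2)·Dx^3  (order 3).
h: a_k = 0, 3, 7, 20, 62, 1008/5, 2032/3, 16320/7, 8176, …
ICs: h(0) = 0, h′(0) = 3, h′′(0) = 14.

f: a_k = 4, 16, 64, 256, 1024, 4096, 16384, 65536, 262144, …
g: a_k = -1, -2, -4, -8, -16, -32, -64, -128, -256, …
Sum ⇒ L₀ = lclm(L_f,L_g) in ℚ(x)⟨Dx⟩.
∫: right-multiply L₀ by Dx.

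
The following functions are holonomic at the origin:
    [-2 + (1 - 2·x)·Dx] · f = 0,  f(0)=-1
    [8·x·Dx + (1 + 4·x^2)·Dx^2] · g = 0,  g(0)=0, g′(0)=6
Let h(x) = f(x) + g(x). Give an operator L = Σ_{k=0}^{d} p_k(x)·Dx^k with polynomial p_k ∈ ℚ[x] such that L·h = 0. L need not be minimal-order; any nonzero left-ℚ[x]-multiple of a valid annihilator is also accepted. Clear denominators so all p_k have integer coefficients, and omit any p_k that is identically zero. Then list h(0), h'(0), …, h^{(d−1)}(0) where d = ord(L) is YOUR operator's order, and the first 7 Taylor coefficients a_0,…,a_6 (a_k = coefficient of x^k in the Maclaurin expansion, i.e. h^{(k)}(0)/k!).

L = (-8 + 64·x + 96·x^2)·Dx + (8 - 8·x + 32·x^2 + 96·x^3)·Dx^2 + (-1 + 16·x^4)·Dx^3  (order 3).
h: a_k = -1, 4, -4, -16, -16, -64/5, -64, …
ICs: h(0) = -1, h′(0) = 4, h′′(0) = -8.

f: a_k = -1, -2, -4, -8, -16, -32, -64, …
g: a_k = 0, 6, 0, -8, 0, 96/5, 0, …
Weyl lclm of L_f,L_g ⇒ L₀ (ord ≤ 3).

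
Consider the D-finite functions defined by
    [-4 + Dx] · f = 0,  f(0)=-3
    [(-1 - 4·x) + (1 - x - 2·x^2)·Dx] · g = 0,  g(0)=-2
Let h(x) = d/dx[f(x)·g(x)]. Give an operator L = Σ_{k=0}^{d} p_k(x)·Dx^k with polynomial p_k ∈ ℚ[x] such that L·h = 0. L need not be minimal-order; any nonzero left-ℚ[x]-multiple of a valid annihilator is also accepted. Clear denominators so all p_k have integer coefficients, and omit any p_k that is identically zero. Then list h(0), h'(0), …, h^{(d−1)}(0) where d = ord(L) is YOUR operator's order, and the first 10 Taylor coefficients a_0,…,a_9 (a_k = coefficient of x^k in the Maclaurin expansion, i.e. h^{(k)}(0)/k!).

f: a_k = -3, -12, -24, -32, -32, -128/5, -256/15, -1024/105, -512/105, -2048/945, …
g: a_k = -2, -2, -6, -10, -22, -42, -86, -170, -342, -682, …
L₀ := L_f ⊗_s L_g (sym. prod.), ord ≤ 1.
h=h₀': d/dx-closure on L₀ ⇒ L.
L = (30 + 4·x - 72·x^2 + 64·x^4) + (-5 + 5·x + 18·x^2 - 8·x^3 - 16·x^4)·Dx  (order 1).
h: a_k = 30, 180, 642, 1832, 4686, 11324, 79406/3, 2118384/35, 14300182/105, 286009124/945, …
ICs: h(0) = 30.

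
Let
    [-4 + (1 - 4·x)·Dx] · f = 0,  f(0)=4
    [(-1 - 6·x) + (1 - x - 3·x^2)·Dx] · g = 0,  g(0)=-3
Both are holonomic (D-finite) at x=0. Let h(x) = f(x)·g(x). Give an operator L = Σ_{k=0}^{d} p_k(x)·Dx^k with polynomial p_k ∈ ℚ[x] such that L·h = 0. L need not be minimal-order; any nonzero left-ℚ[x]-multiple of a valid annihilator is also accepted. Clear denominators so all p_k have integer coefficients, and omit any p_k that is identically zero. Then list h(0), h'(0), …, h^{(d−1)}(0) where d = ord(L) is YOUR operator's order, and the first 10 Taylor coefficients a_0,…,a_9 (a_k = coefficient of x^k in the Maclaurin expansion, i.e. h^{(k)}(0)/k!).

f: a_k = 4, 16, 64, 256, 1024, 4096, 16384, 65536, 262144, 1048576, …
g: a_k = -3, -3, -12, -21, -57, -120, -291, -651, -1524, -3477, …
Product ⇒ symmetric product L₀, ord ≤ 1.
L = (-5 + 2·x + 36·x^2) + (1 - 5·x + x^2 + 12·x^3)·Dx  (order 1).
h: a_k = -12, -60, -288, -1236, -5172, -21168, -85836, -345948, -1389888, -5573460, …
ICs: h(0) = -12.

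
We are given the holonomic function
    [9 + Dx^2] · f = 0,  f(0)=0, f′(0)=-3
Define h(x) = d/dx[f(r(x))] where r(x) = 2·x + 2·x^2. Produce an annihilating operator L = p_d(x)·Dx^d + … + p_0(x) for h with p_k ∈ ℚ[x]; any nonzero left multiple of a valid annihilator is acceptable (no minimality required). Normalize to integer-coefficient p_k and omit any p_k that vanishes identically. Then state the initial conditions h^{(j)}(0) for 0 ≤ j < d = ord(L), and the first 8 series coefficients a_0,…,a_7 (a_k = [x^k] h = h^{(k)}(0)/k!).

f: a_k = 0, -3, 0, 9/2, 0, -81/40, 0, 243/560, …
L₀ from L_f via x↦r, Dx↦r'^{-1}Dx.
Derive L from L₀ (diff closure).
L = (48 + 288·x + 864·x^2 + 1152·x^3 + 576·x^4) + (-6 - 12·x)·Dx + (1 + 4·x + 4·x^2)·Dx^2  (order 2).
h: a_k = -6, -12, 108, 432, 216, -1728, -20736/5, -10368/5, …
ICs: h(0) = -6, h′(0) = -12.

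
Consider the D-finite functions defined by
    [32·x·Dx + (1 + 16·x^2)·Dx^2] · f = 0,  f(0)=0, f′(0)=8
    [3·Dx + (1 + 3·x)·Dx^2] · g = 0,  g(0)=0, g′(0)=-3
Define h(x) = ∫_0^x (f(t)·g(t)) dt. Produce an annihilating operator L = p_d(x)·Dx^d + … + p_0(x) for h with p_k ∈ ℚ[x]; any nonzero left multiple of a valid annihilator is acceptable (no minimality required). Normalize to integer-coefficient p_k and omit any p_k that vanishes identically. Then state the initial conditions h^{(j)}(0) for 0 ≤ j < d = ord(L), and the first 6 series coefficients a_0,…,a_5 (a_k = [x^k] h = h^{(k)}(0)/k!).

f: a_k = 0, 8, 0, -128/3, 0, 2048/5, …
g: a_k = 0, -3, 9/2, -9, 81/4, -243/5, …
L₀ := L_f ⊗_s L_g (sym. prod.), ord ≤ 4.
h=∫₀ˣh₀: take L = L₀·Dx.
L = (15744 + 89280·x + 811008·x^2 + 5299200·x^3 + 13271040·x^4 + 17252352·x^5 + 21233664·x^7)·Dx^2 + (4258 + 91200·x + 775488·x^2 + 4635648·x^3 + 18247680·x^4 + 41140224·x^5 + 46448640·x^6 + 21233664·x^7 + 74317824·x^8)·Dx^3 + (492 + 12548·x + 131328·x^2 + 747968·x^3 + 3219456·x^4 + 10146816·x^5 + 21233664·x^6 + 24920064·x^7 + 21233664·x^8 + 42467328·x^9)·Dx^4 + (73 + 822·x + 6161·x^2 + 34944·x^3 + 151168·x^4 + 500736·x^5 + 1322496·x^6 + 2654208·x^7 + 3244032·x^8 + 3538944·x^9 + 5308416·x^10)·Dx^5  (order 5).
h: a_k = 0, 0, 0, -8, 9, 56/5, …
ICs: h(0) = 0, h′(0) = 0, h′′(0) = 0, h′′′(0) = -48, h′′′′(0) = 216.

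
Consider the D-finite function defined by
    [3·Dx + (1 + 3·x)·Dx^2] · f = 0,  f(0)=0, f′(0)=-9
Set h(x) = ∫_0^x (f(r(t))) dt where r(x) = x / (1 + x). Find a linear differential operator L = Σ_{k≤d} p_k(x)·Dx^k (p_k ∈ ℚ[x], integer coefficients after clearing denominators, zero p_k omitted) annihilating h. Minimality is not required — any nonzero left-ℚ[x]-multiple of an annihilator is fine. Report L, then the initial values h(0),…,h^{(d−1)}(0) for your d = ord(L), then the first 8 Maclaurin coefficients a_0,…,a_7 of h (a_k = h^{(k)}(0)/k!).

f: a_k = 0, -9, 27/2, -27, 243/4, -729/5, 729/2, -6561/7, …
L₀ from L_f via x↦r, Dx↦r'^{-1}Dx.
∫: right-multiply L₀ by Dx.
L = (5 + 8·x)·Dx^2 + (1 + 5·x + 4·x^2)·Dx^3  (order 3).
h: a_k = 0, 0, -9/2, 15/2, -63/4, 153/4, -1023/10, 585/2, …
ICs: h(0) = 0, h′(0) = 0, h′′(0) = -9.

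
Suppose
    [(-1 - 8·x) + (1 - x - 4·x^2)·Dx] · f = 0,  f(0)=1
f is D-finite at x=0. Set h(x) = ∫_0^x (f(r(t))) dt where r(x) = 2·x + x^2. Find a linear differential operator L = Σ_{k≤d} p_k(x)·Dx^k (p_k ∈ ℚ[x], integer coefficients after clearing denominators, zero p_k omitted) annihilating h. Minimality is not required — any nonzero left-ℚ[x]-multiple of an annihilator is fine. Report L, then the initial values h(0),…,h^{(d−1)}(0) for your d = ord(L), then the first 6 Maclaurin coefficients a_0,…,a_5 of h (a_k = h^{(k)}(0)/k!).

L = (2 + 34·x + 48·x^2 + 16·x^3)·Dx + (-1 + 2·x + 17·x^2 + 16·x^3 + 4·x^4)·Dx^2  (order 2).
h: a_k = 0, 1, 1, 7, 23, 577/5, …
ICs: h(0) = 0, h′(0) = 1.

f: a_k = 1, 1, 5, 9, 29, 65, …
Substitute x→r, Dx→(1/r')Dx; clear ⇒ L₀.
h=∫₀ˣh₀: take L = L₀·Dx.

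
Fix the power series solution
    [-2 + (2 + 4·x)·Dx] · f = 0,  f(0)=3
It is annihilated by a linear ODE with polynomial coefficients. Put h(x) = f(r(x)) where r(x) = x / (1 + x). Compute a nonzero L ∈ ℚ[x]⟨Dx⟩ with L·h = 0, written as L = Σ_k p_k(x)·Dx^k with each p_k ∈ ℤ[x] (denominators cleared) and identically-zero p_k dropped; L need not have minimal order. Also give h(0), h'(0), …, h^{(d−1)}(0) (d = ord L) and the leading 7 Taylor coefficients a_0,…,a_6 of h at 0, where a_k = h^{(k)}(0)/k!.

L = -1 + (1 + 4·x + 3·x^2)·Dx  (order 1).
h: a_k = 3, 3, -9/2, 15/2, -111/8, 225/8, -981/16, …
ICs: h(0) = 3.

f: a_k = 3, 3, -3/2, 3/2, -15/8, 21/8, -63/16, …
h₀=f(r): pull back L_f along r ⇒ L₀.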